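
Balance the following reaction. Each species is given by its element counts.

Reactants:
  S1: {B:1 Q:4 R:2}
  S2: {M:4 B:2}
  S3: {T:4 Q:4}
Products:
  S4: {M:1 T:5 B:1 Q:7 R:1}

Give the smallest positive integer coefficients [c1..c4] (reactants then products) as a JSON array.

M: 2·0+1·4+5·0 = 4 | 4·1 = 4
T: 2·0+1·0+5·4 = 20 | 4·5 = 20
B: 2·1+1·2+5·0 = 4 | 4·1 = 4
Q: 2·4+1·0+5·4 = 28 | 4·7 = 28
R: 2·2+1·0+5·0 = 4 | 4·1 = 4
gcd(2,1,5,4) = 1

Coefficients: [2, 1, 5, 4]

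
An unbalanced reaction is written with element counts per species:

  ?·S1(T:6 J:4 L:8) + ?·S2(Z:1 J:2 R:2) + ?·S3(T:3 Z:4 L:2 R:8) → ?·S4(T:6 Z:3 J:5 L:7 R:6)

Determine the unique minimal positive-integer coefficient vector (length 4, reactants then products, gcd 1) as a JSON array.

Coefficients: [3, 4, 2, 4]

T: 3·6+4·0+2·3 = 24 | 4·6 = 24
Z: 3·0+4·1+2·4 = 12 | 4·3 = 12
J: 3·4+4·2+2·0 = 20 | 4·5 = 20
L: 3·8+4·0+2·2 = 28 | 4·7 = 28
R: 3·0+4·2+2·8 = 24 | 4·6 = 24
gcd(3,4,2,4) = 1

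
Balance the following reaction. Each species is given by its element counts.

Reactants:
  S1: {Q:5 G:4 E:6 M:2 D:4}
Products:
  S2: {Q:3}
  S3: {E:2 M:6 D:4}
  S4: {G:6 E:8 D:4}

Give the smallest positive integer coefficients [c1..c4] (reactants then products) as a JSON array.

Q: 3·5 = 15 | 5·3+1·0+2·0 = 15
G: 3·4 = 12 | 5·0+1·0+2·6 = 12
E: 3·6 = 18 | 5·0+1·2+2·8 = 18
M: 3·2 = 6 | 5·0+1·6+2·0 = 6
D: 3·4 = 12 | 5·0+1·4+2·4 = 12
gcd(3,5,1,2) = 1

Coefficients: [3, 5, 1, 2]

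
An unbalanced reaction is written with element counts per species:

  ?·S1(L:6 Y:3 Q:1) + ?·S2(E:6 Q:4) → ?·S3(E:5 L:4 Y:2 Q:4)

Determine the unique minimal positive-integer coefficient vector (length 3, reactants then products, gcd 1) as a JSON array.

E: 4·0+5·6 = 30 | 6·5 = 30
L: 4·6+5·0 = 24 | 6·4 = 24
Y: 4·3+5·0 = 12 | 6·2 = 12
Q: 4·1+5·4 = 24 | 6·4 = 24
gcd(4,5,6) = 1

Coefficients: [4, 5, 6]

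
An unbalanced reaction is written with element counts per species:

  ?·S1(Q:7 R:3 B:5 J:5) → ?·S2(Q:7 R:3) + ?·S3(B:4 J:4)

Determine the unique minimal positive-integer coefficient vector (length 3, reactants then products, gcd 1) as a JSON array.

Q: 4·7 = 28 | 4·7+5·0 = 28
R: 4·3 = 12 | 4·3+5·0 = 12
B: 4·5 = 20 | 4·0+5·4 = 20
J: 4·5 = 20 | 4·0+5·4 = 20
gcd(4,4,5) = 1

Coefficients: [4, 4, 5]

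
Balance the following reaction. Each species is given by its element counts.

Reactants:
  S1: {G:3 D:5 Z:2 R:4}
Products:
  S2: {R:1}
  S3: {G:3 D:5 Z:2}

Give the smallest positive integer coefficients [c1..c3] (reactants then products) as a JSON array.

G: 1·3 = 3 | 4·0+1·3 = 3
D: 1·5 = 5 | 4·0+1·5 = 5
Z: 1·2 = 2 | 4·0+1·2 = 2
R: 1·4 = 4 | 4·1+1·0 = 4
gcd(1,4,1) = 1

Coefficients: [1, 4, 1]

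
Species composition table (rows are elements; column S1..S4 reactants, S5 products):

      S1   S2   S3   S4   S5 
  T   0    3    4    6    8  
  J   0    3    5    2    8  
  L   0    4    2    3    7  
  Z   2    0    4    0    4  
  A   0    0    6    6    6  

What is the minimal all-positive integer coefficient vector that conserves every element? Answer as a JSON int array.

T: 2·0+6·3+4·4+1·6 = 40 | 5·8 = 40
J: 2·0+6·3+4·5+1·2 = 40 | 5·8 = 40
L: 2·0+6·4+4·2+1·3 = 35 | 5·7 = 35
Z: 2·2+6·0+4·4+1·0 = 20 | 5·4 = 20
A: 2·0+6·0+4·6+1·6 = 30 | 5·6 = 30
gcd(2,6,4,1,5) = 1

Coefficients: [2, 6, 4, 1, 5]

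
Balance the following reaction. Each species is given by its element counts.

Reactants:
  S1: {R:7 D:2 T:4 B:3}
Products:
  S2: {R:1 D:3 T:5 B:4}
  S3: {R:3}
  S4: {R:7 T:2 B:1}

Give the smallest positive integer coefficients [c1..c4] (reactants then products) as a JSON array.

Coefficients: [3, 2, 4, 1]

R: 3·7 = 21 | 2·1+4·3+1·7 = 21
D: 3·2 = 6 | 2·3+4·0+1·0 = 6
T: 3·4 = 12 | 2·5+4·0+1·2 = 12
B: 3·3 = 9 | 2·4+4·0+1·1 = 9
gcd(3,2,4,1) = 1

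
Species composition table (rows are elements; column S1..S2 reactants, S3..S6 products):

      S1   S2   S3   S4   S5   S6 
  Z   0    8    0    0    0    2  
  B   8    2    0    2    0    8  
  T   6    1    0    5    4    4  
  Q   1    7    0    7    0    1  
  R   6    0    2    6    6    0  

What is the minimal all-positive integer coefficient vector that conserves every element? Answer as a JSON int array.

Coefficients: [4, 1, 6, 1, 1, 4]

Z: 4·0+1·8 = 8 | 6·0+1·0+1·0+4·2 = 8
B: 4·8+1·2 = 34 | 6·0+1·2+1·0+4·8 = 34
T: 4·6+1·1 = 25 | 6·0+1·5+1·4+4·4 = 25
Q: 4·1+1·7 = 11 | 6·0+1·7+1·0+4·1 = 11
R: 4·6+1·0 = 24 | 6·2+1·6+1·6+4·0 = 24
gcd(4,1,6,1,1,4) = 1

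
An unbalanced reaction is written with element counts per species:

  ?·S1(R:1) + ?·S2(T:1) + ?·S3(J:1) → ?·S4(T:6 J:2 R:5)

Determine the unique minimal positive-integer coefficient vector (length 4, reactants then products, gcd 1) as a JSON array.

Coefficients: [5, 6, 2, 1]

T: 5·0+6·1+2·0 = 6 | 1·6 = 6
J: 5·0+6·0+2·1 = 2 | 1·2 = 2
R: 5·1+6·0+2·0 = 5 | 1·5 = 5
gcd(5,6,2,1) = 1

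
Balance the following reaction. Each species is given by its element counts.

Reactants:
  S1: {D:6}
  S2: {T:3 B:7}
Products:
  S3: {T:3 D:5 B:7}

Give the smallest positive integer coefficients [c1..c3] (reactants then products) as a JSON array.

T: 5·0+6·3 = 18 | 6·3 = 18
D: 5·6+6·0 = 30 | 6·5 = 30
B: 5·0+6·7 = 42 | 6·7 = 42
gcd(5,6,6) = 1

Coefficients: [5, 6, 6]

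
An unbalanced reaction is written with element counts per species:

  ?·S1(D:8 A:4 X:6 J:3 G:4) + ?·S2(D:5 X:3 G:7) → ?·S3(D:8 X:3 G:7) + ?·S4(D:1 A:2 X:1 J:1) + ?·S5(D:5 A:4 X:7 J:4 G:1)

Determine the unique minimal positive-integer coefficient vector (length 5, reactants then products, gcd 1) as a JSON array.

D: 6·8+1·5 = 53 | 4·8+6·1+3·5 = 53
A: 6·4+1·0 = 24 | 4·0+6·2+3·4 = 24
X: 6·6+1·3 = 39 | 4·3+6·1+3·7 = 39
J: 6·3+1·0 = 18 | 4·0+6·1+3·4 = 18
G: 6·4+1·7 = 31 | 4·7+6·0+3·1 = 31
gcd(6,1,4,6,3) = 1

Coefficients: [6, 1, 4, 6, 3]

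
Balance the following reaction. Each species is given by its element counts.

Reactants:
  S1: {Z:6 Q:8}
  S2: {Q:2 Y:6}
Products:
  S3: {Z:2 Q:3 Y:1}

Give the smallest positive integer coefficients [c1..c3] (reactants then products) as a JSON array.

Z: 2·6+1·0 = 12 | 6·2 = 12
Q: 2·8+1·2 = 18 | 6·3 = 18
Y: 2·0+1·6 = 6 | 6·1 = 6
gcd(2,1,6) = 1

Coefficients: [2, 1, 6]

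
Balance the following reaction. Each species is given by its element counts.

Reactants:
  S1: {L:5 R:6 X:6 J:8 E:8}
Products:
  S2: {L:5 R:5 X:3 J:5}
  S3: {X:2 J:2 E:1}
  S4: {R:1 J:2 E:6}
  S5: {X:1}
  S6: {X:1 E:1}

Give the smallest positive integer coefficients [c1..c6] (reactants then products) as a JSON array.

Coefficients: [2, 2, 1, 2, 1, 3]

L: 2·5 = 10 | 2·5+1·0+2·0+1·0+3·0 = 10
R: 2·6 = 12 | 2·5+1·0+2·1+1·0+3·0 = 12
X: 2·6 = 12 | 2·3+1·2+2·0+1·1+3·1 = 12
J: 2·8 = 16 | 2·5+1·2+2·2+1·0+3·0 = 16
E: 2·8 = 16 | 2·0+1·1+2·6+1·0+3·1 = 16
gcd(2,2,1,2,1,3) = 1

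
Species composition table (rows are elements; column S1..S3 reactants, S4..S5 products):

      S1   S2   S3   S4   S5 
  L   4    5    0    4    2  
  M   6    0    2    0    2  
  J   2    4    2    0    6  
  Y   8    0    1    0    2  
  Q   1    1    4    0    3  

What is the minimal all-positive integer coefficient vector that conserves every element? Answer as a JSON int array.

Coefficients: [1, 6, 2, 6, 5]

L: 1·4+6·5+2·0 = 34 | 6·4+5·2 = 34
M: 1·6+6·0+2·2 = 10 | 6·0+5·2 = 10
J: 1·2+6·4+2·2 = 30 | 6·0+5·6 = 30
Y: 1·8+6·0+2·1 = 10 | 6·0+5·2 = 10
Q: 1·1+6·1+2·4 = 15 | 6·0+5·3 = 15
gcd(1,6,2,6,5) = 1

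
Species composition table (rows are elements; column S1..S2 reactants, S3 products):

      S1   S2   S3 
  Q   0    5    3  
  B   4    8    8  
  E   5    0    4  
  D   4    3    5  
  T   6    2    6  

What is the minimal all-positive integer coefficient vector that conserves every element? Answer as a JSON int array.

Coefficients: [4, 3, 5]

Q: 4·0+3·5 = 15 | 5·3 = 15
B: 4·4+3·8 = 40 | 5·8 = 40
E: 4·5+3·0 = 20 | 5·4 = 20
D: 4·4+3·3 = 25 | 5·5 = 25
T: 4·6+3·2 = 30 | 5·6 = 30
gcd(4,3,5) = 1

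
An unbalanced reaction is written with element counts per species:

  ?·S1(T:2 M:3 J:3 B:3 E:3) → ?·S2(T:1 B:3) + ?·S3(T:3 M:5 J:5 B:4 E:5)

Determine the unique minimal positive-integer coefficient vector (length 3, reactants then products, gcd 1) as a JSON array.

Coefficients: [5, 1, 3]

T: 5·2 = 10 | 1·1+3·3 = 10
M: 5·3 = 15 | 1·0+3·5 = 15
J: 5·3 = 15 | 1·0+3·5 = 15
B: 5·3 = 15 | 1·3+3·4 = 15
E: 5·3 = 15 | 1·0+3·5 = 15
gcd(5,1,3) = 1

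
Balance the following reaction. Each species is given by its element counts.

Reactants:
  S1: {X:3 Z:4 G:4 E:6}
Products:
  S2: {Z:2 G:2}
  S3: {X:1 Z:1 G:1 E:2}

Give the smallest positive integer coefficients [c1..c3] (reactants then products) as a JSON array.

Coefficients: [2, 1, 6]

X: 2·3 = 6 | 1·0+6·1 = 6
Z: 2·4 = 8 | 1·2+6·1 = 8
G: 2·4 = 8 | 1·2+6·1 = 8
E: 2·6 = 12 | 1·0+6·2 = 12
gcd(2,1,6) = 1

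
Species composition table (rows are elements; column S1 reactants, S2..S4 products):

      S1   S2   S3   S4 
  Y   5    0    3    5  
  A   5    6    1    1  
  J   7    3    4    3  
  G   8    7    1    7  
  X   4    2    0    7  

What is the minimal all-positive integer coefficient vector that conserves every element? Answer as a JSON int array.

Y: 5·5 = 25 | 3·0+5·3+2·5 = 25
A: 5·5 = 25 | 3·6+5·1+2·1 = 25
J: 5·7 = 35 | 3·3+5·4+2·3 = 35
G: 5·8 = 40 | 3·7+5·1+2·7 = 40
X: 5·4 = 20 | 3·2+5·0+2·7 = 20
gcd(5,3,5,2) = 1

Coefficients: [5, 3, 5, 2]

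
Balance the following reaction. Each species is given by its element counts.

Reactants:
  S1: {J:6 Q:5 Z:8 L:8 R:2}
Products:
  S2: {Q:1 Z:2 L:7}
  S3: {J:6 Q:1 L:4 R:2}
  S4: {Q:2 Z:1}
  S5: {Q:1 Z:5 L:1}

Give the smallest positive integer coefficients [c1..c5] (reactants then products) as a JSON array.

J: 5·6 = 30 | 2·0+5·6+6·0+6·0 = 30
Q: 5·5 = 25 | 2·1+5·1+6·2+6·1 = 25
Z: 5·8 = 40 | 2·2+5·0+6·1+6·5 = 40
L: 5·8 = 40 | 2·7+5·4+6·0+6·1 = 40
R: 5·2 = 10 | 2·0+5·2+6·0+6·0 = 10
gcd(5,2,5,6,6) = 1

Coefficients: [5, 2, 5, 6, 6]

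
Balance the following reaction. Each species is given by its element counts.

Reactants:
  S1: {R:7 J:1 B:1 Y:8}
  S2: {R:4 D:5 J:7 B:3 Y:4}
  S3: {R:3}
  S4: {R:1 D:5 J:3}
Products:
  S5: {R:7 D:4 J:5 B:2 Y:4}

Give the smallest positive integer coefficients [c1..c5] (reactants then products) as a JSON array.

Coefficients: [1, 3, 5, 1, 5]

R: 1·7+3·4+5·3+1·1 = 35 | 5·7 = 35
D: 1·0+3·5+5·0+1·5 = 20 | 5·4 = 20
J: 1·1+3·7+5·0+1·3 = 25 | 5·5 = 25
B: 1·1+3·3+5·0+1·0 = 10 | 5·2 = 10
Y: 1·8+3·4+5·0+1·0 = 20 | 5·4 = 20
gcd(1,3,5,1,5) = 1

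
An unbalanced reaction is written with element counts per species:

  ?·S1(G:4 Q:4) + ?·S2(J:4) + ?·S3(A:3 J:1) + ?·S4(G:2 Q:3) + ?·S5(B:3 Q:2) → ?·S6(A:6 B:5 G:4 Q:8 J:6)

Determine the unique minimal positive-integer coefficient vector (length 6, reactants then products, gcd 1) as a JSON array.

A: 2·0+3·0+6·3+2·0+5·0 = 18 | 3·6 = 18
B: 2·0+3·0+6·0+2·0+5·3 = 15 | 3·5 = 15
G: 2·4+3·0+6·0+2·2+5·0 = 12 | 3·4 = 12
Q: 2·4+3·0+6·0+2·3+5·2 = 24 | 3·8 = 24
J: 2·0+3·4+6·1+2·0+5·0 = 18 | 3·6 = 18
gcd(2,3,6,2,5,3) = 1

Coefficients: [2, 3, 6, 2, 5, 3]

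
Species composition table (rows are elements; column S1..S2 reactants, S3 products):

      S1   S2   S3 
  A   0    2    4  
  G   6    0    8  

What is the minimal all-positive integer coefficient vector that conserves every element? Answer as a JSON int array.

A: 4·0+6·2 = 12 | 3·4 = 12
G: 4·6+6·0 = 24 | 3·8 = 24
gcd(4,6,3) = 1

Coefficients: [4, 6, 3]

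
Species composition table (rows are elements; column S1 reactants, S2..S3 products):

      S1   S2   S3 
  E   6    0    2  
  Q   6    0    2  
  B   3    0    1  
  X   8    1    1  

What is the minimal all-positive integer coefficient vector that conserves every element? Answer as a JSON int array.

E: 1·6 = 6 | 5·0+3·2 = 6
Q: 1·6 = 6 | 5·0+3·2 = 6
B: 1·3 = 3 | 5·0+3·1 = 3
X: 1·8 = 8 | 5·1+3·1 = 8
gcd(1,5,3) = 1

Coefficients: [1, 5, 3]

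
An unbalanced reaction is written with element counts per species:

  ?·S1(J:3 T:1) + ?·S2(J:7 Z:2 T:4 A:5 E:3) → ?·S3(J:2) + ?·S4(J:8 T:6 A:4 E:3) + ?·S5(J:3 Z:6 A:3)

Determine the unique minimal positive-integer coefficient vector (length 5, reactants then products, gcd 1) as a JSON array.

J: 6·3+3·7 = 39 | 6·2+3·8+1·3 = 39
Z: 6·0+3·2 = 6 | 6·0+3·0+1·6 = 6
T: 6·1+3·4 = 18 | 6·0+3·6+1·0 = 18
A: 6·0+3·5 = 15 | 6·0+3·4+1·3 = 15
E: 6·0+3·3 = 9 | 6·0+3·3+1·0 = 9
gcd(6,3,6,3,1) = 1

Coefficients: [6, 3, 6, 3, 1]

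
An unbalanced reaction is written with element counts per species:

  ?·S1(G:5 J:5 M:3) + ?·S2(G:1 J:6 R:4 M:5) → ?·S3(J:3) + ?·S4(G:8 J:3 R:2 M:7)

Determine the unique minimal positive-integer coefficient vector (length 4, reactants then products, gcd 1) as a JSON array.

G: 3·5+1·1 = 16 | 5·0+2·8 = 16
J: 3·5+1·6 = 21 | 5·3+2·3 = 21
R: 3·0+1·4 = 4 | 5·0+2·2 = 4
M: 3·3+1·5 = 14 | 5·0+2·7 = 14
gcd(3,1,5,2) = 1

Coefficients: [3, 1, 5, 2]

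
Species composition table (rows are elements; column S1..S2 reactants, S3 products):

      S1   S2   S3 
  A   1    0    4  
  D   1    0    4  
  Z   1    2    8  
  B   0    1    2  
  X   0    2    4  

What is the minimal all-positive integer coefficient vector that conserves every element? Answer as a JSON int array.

A: 4·1+2·0 = 4 | 1·4 = 4
D: 4·1+2·0 = 4 | 1·4 = 4
Z: 4·1+2·2 = 8 | 1·8 = 8
B: 4·0+2·1 = 2 | 1·2 = 2
X: 4·0+2·2 = 4 | 1·4 = 4
gcd(4,2,1) = 1

Coefficients: [4, 2, 1]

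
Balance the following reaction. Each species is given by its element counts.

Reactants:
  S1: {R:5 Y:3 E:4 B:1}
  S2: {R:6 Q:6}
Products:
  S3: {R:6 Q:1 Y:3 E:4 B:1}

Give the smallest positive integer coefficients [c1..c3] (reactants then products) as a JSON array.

R: 6·5+1·6 = 36 | 6·6 = 36
Q: 6·0+1·6 = 6 | 6·1 = 6
Y: 6·3+1·0 = 18 | 6·3 = 18
E: 6·4+1·0 = 24 | 6·4 = 24
B: 6·1+1·0 = 6 | 6·1 = 6
gcd(6,1,6) = 1

Coefficients: [6, 1, 6]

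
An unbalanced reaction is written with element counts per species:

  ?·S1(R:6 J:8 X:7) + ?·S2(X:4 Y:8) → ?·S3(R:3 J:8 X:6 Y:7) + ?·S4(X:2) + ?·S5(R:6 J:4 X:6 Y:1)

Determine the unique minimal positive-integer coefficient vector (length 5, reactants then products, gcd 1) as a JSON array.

Coefficients: [6, 4, 4, 5, 4]

R: 6·6+4·0 = 36 | 4·3+5·0+4·6 = 36
J: 6·8+4·0 = 48 | 4·8+5·0+4·4 = 48
X: 6·7+4·4 = 58 | 4·6+5·2+4·6 = 58
Y: 6·0+4·8 = 32 | 4·7+5·0+4·1 = 32
gcd(6,4,4,5,4) = 1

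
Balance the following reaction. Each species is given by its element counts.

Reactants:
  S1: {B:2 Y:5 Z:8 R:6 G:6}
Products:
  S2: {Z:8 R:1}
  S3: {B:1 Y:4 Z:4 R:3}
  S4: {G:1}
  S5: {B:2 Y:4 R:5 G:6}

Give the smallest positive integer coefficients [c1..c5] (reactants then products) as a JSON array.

B: 4·2 = 8 | 3·0+2·1+6·0+3·2 = 8
Y: 4·5 = 20 | 3·0+2·4+6·0+3·4 = 20
Z: 4·8 = 32 | 3·8+2·4+6·0+3·0 = 32
R: 4·6 = 24 | 3·1+2·3+6·0+3·5 = 24
G: 4·6 = 24 | 3·0+2·0+6·1+3·6 = 24
gcd(4,3,2,6,3) = 1

Coefficients: [4, 3, 2, 6, 3]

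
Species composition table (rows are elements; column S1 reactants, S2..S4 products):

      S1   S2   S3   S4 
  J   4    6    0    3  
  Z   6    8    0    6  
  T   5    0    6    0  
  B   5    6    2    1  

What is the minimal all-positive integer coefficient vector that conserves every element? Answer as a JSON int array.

J: 6·4 = 24 | 3·6+5·0+2·3 = 24
Z: 6·6 = 36 | 3·8+5·0+2·6 = 36
T: 6·5 = 30 | 3·0+5·6+2·0 = 30
B: 6·5 = 30 | 3·6+5·2+2·1 = 30
gcd(6,3,5,2) = 1

Coefficients: [6, 3, 5, 2]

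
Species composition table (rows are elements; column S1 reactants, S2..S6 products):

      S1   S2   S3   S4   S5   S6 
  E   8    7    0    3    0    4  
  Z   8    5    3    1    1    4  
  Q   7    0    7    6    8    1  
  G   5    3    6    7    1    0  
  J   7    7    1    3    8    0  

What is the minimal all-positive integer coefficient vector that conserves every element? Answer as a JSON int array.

E: 6·8 = 48 | 3·7+2·0+1·3+2·0+6·4 = 48
Z: 6·8 = 48 | 3·5+2·3+1·1+2·1+6·4 = 48
Q: 6·7 = 42 | 3·0+2·7+1·6+2·8+6·1 = 42
G: 6·5 = 30 | 3·3+2·6+1·7+2·1+6·0 = 30
J: 6·7 = 42 | 3·7+2·1+1·3+2·8+6·0 = 42
gcd(6,3,2,1,2,6) = 1

Coefficients: [6, 3, 2, 1, 2, 6]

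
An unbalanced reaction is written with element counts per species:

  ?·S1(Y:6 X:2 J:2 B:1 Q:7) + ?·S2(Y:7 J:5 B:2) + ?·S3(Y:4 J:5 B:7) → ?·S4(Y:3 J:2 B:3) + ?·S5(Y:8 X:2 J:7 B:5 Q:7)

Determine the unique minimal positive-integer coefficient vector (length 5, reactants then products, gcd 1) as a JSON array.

Y: 2·6+1·7+3·4 = 31 | 5·3+2·8 = 31
X: 2·2+1·0+3·0 = 4 | 5·0+2·2 = 4
J: 2·2+1·5+3·5 = 24 | 5·2+2·7 = 24
B: 2·1+1·2+3·7 = 25 | 5·3+2·5 = 25
Q: 2·7+1·0+3·0 = 14 | 5·0+2·7 = 14
gcd(2,1,3,5,2) = 1

Coefficients: [2, 1, 3, 5, 2]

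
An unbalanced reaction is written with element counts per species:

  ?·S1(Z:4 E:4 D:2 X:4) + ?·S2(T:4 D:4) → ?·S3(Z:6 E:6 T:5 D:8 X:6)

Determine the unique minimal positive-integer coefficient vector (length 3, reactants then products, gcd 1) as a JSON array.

Z: 6·4+5·0 = 24 | 4·6 = 24
E: 6·4+5·0 = 24 | 4·6 = 24
T: 6·0+5·4 = 20 | 4·5 = 20
D: 6·2+5·4 = 32 | 4·8 = 32
X: 6·4+5·0 = 24 | 4·6 = 24
gcd(6,5,4) = 1

Coefficients: [6, 5, 4]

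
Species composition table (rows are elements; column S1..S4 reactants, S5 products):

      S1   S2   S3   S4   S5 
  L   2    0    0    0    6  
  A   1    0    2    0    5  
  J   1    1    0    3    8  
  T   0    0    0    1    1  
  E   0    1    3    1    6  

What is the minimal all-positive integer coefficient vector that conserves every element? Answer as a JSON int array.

Coefficients: [3, 2, 1, 1, 1]

L: 3·2+2·0+1·0+1·0 = 6 | 1·6 = 6
A: 3·1+2·0+1·2+1·0 = 5 | 1·5 = 5
J: 3·1+2·1+1·0+1·3 = 8 | 1·8 = 8
T: 3·0+2·0+1·0+1·1 = 1 | 1·1 = 1
E: 3·0+2·1+1·3+1·1 = 6 | 1·6 = 6
gcd(3,2,1,1,1) = 1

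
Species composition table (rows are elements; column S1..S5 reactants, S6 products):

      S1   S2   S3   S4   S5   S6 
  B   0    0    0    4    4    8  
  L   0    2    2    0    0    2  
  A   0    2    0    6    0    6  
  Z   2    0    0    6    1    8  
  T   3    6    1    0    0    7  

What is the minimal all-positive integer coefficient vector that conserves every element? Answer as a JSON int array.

Coefficients: [5, 3, 2, 4, 6, 5]

B: 5·0+3·0+2·0+4·4+6·4 = 40 | 5·8 = 40
L: 5·0+3·2+2·2+4·0+6·0 = 10 | 5·2 = 10
A: 5·0+3·2+2·0+4·6+6·0 = 30 | 5·6 = 30
Z: 5·2+3·0+2·0+4·6+6·1 = 40 | 5·8 = 40
T: 5·3+3·6+2·1+4·0+6·0 = 35 | 5·7 = 35
gcd(5,3,2,4,6,5) = 1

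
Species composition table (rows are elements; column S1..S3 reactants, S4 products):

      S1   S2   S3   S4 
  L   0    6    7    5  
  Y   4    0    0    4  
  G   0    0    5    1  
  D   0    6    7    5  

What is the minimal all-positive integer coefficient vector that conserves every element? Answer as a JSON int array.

Coefficients: [5, 3, 1, 5]

L: 5·0+3·6+1·7 = 25 | 5·5 = 25
Y: 5·4+3·0+1·0 = 20 | 5·4 = 20
G: 5·0+3·0+1·5 = 5 | 5·1 = 5
D: 5·0+3·6+1·7 = 25 | 5·5 = 25
gcd(5,3,1,5) = 1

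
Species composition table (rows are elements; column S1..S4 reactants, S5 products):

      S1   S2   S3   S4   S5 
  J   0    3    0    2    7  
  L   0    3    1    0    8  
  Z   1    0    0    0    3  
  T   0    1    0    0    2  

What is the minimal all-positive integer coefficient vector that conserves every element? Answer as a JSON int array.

J: 6·0+4·3+4·0+1·2 = 14 | 2·7 = 14
L: 6·0+4·3+4·1+1·0 = 16 | 2·8 = 16
Z: 6·1+4·0+4·0+1·0 = 6 | 2·3 = 6
T: 6·0+4·1+4·0+1·0 = 4 | 2·2 = 4
gcd(6,4,4,1,2) = 1

Coefficients: [6, 4, 4, 1, 2]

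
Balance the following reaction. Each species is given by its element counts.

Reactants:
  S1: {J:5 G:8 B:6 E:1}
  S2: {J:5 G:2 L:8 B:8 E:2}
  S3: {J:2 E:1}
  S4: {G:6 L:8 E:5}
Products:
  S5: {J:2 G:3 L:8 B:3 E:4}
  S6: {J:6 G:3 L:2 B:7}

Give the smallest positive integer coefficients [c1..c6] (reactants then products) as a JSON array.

Coefficients: [1, 5, 3, 2, 6, 4]

J: 1·5+5·5+3·2+2·0 = 36 | 6·2+4·6 = 36
G: 1·8+5·2+3·0+2·6 = 30 | 6·3+4·3 = 30
L: 1·0+5·8+3·0+2·8 = 56 | 6·8+4·2 = 56
B: 1·6+5·8+3·0+2·0 = 46 | 6·3+4·7 = 46
E: 1·1+5·2+3·1+2·5 = 24 | 6·4+4·0 = 24
gcd(1,5,3,2,6,4) = 1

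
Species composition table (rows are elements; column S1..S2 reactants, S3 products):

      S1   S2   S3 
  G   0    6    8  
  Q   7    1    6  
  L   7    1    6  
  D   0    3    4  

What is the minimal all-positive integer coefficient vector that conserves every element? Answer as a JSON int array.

Coefficients: [2, 4, 3]

G: 2·0+4·6 = 24 | 3·8 = 24
Q: 2·7+4·1 = 18 | 3·6 = 18
L: 2·7+4·1 = 18 | 3·6 = 18
D: 2·0+4·3 = 12 | 3·4 = 12
gcd(2,4,3) = 1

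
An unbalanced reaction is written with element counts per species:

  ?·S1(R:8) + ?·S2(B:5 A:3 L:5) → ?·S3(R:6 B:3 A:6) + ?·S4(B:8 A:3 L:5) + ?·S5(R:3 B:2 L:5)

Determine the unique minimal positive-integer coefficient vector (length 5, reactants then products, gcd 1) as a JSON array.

Coefficients: [3, 6, 2, 2, 4]

R: 3·8+6·0 = 24 | 2·6+2·0+4·3 = 24
B: 3·0+6·5 = 30 | 2·3+2·8+4·2 = 30
A: 3·0+6·3 = 18 | 2·6+2·3+4·0 = 18
L: 3·0+6·5 = 30 | 2·0+2·5+4·5 = 30
gcd(3,6,2,2,4) = 1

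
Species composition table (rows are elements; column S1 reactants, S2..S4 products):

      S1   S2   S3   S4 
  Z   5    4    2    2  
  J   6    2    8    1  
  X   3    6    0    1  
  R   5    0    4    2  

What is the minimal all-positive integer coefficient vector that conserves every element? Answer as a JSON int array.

Z: 4·5 = 20 | 1·4+2·2+6·2 = 20
J: 4·6 = 24 | 1·2+2·8+6·1 = 24
X: 4·3 = 12 | 1·6+2·0+6·1 = 12
R: 4·5 = 20 | 1·0+2·4+6·2 = 20
gcd(4,1,2,6) = 1

Coefficients: [4, 1, 2, 6]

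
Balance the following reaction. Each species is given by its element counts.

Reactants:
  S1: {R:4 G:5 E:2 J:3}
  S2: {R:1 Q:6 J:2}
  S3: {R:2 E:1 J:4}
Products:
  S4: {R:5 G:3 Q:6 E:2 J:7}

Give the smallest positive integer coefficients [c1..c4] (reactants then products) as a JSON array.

Coefficients: [3, 5, 4, 5]

R: 3·4+5·1+4·2 = 25 | 5·5 = 25
G: 3·5+5·0+4·0 = 15 | 5·3 = 15
Q: 3·0+5·6+4·0 = 30 | 5·6 = 30
E: 3·2+5·0+4·1 = 10 | 5·2 = 10
J: 3·3+5·2+4·4 = 35 | 5·7 = 35
gcd(3,5,4,5) = 1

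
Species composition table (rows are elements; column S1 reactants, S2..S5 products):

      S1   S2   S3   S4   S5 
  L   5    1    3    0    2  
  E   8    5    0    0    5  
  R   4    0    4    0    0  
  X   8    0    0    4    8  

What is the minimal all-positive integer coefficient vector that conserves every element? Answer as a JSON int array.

Coefficients: [5, 6, 5, 6, 2]

L: 5·5 = 25 | 6·1+5·3+6·0+2·2 = 25
E: 5·8 = 40 | 6·5+5·0+6·0+2·5 = 40
R: 5·4 = 20 | 6·0+5·4+6·0+2·0 = 20
X: 5·8 = 40 | 6·0+5·0+6·4+2·8 = 40
gcd(5,6,5,6,2) = 1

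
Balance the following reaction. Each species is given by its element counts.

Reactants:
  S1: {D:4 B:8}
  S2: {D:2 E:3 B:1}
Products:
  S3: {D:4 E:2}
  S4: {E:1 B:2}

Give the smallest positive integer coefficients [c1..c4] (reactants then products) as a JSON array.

Coefficients: [1, 4, 3, 6]

D: 1·4+4·2 = 12 | 3·4+6·0 = 12
E: 1·0+4·3 = 12 | 3·2+6·1 = 12
B: 1·8+4·1 = 12 | 3·0+6·2 = 12
gcd(1,4,3,6) = 1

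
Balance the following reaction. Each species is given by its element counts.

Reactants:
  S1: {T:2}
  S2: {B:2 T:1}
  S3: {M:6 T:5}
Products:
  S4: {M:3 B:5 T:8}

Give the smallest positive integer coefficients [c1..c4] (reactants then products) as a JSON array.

M: 3·0+5·0+1·6 = 6 | 2·3 = 6
B: 3·0+5·2+1·0 = 10 | 2·5 = 10
T: 3·2+5·1+1·5 = 16 | 2·8 = 16
gcd(3,5,1,2) = 1

Coefficients: [3, 5, 1, 2]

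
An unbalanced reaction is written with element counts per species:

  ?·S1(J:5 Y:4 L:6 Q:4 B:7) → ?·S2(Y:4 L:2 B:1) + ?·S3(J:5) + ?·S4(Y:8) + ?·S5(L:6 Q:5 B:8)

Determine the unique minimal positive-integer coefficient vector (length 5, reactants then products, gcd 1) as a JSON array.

Coefficients: [5, 3, 5, 1, 4]

J: 5·5 = 25 | 3·0+5·5+1·0+4·0 = 25
Y: 5·4 = 20 | 3·4+5·0+1·8+4·0 = 20
L: 5·6 = 30 | 3·2+5·0+1·0+4·6 = 30
Q: 5·4 = 20 | 3·0+5·0+1·0+4·5 = 20
B: 5·7 = 35 | 3·1+5·0+1·0+4·8 = 35
gcd(5,3,5,1,4) = 1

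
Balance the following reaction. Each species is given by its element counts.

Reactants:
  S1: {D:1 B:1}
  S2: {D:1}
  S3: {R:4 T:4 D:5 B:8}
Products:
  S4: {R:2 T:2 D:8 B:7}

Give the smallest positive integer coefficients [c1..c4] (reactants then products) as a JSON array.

R: 6·0+5·0+1·4 = 4 | 2·2 = 4
T: 6·0+5·0+1·4 = 4 | 2·2 = 4
D: 6·1+5·1+1·5 = 16 | 2·8 = 16
B: 6·1+5·0+1·8 = 14 | 2·7 = 14
gcd(6,5,1,2) = 1

Coefficients: [6, 5, 1, 2]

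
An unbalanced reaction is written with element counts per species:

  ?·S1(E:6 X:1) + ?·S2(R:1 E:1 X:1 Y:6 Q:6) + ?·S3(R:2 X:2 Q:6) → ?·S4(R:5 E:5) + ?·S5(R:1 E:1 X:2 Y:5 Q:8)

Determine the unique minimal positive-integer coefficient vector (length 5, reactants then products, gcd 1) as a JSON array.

Coefficients: [1, 5, 3, 1, 6]

R: 1·0+5·1+3·2 = 11 | 1·5+6·1 = 11
E: 1·6+5·1+3·0 = 11 | 1·5+6·1 = 11
X: 1·1+5·1+3·2 = 12 | 1·0+6·2 = 12
Y: 1·0+5·6+3·0 = 30 | 1·0+6·5 = 30
Q: 1·0+5·6+3·6 = 48 | 1·0+6·8 = 48
gcd(1,5,3,1,6) = 1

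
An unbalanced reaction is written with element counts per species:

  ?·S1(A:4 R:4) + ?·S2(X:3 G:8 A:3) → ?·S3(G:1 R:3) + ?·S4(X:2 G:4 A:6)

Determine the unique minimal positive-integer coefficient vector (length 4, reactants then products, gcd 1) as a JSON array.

X: 3·0+2·3 = 6 | 4·0+3·2 = 6
G: 3·0+2·8 = 16 | 4·1+3·4 = 16
A: 3·4+2·3 = 18 | 4·0+3·6 = 18
R: 3·4+2·0 = 12 | 4·3+3·0 = 12
gcd(3,2,4,3) = 1

Coefficients: [3, 2, 4, 3]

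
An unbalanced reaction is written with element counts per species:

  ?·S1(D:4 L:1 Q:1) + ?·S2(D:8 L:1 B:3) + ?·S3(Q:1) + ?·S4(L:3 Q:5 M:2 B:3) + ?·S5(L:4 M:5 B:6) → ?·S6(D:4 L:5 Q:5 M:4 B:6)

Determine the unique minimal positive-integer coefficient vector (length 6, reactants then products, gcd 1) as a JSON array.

D: 2·4+1·8+3·0+3·0+2·0 = 16 | 4·4 = 16
L: 2·1+1·1+3·0+3·3+2·4 = 20 | 4·5 = 20
Q: 2·1+1·0+3·1+3·5+2·0 = 20 | 4·5 = 20
M: 2·0+1·0+3·0+3·2+2·5 = 16 | 4·4 = 16
B: 2·0+1·3+3·0+3·3+2·6 = 24 | 4·6 = 24
gcd(2,1,3,3,2,4) = 1

Coefficients: [2, 1, 3, 3, 2, 4]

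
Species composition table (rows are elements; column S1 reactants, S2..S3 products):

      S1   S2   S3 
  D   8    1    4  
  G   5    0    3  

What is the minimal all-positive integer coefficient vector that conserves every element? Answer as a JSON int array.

Coefficients: [3, 4, 5]

D: 3·8 = 24 | 4·1+5·4 = 24
G: 3·5 = 15 | 4·0+5·3 = 15
gcd(3,4,5) = 1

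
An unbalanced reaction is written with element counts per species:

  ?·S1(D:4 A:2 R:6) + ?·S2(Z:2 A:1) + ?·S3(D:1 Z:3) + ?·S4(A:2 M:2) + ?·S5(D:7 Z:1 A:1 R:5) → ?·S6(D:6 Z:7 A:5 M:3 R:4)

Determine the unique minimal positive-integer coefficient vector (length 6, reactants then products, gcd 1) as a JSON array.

D: 1·4+4·0+6·1+6·0+2·7 = 24 | 4·6 = 24
Z: 1·0+4·2+6·3+6·0+2·1 = 28 | 4·7 = 28
A: 1·2+4·1+6·0+6·2+2·1 = 20 | 4·5 = 20
M: 1·0+4·0+6·0+6·2+2·0 = 12 | 4·3 = 12
R: 1·6+4·0+6·0+6·0+2·5 = 16 | 4·4 = 16
gcd(1,4,6,6,2,4) = 1

Coefficients: [1, 4, 6, 6, 2, 4]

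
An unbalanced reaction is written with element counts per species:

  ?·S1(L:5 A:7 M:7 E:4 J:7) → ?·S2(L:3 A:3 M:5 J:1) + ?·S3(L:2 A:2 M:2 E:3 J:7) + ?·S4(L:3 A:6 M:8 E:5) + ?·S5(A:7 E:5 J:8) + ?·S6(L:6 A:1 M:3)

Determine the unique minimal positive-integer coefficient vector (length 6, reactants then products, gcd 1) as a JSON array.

Coefficients: [6, 5, 3, 1, 2, 1]

L: 6·5 = 30 | 5·3+3·2+1·3+2·0+1·6 = 30
A: 6·7 = 42 | 5·3+3·2+1·6+2·7+1·1 = 42
M: 6·7 = 42 | 5·5+3·2+1·8+2·0+1·3 = 42
E: 6·4 = 24 | 5·0+3·3+1·5+2·5+1·0 = 24
J: 6·7 = 42 | 5·1+3·7+1·0+2·8+1·0 = 42
gcd(6,5,3,1,2,1) = 1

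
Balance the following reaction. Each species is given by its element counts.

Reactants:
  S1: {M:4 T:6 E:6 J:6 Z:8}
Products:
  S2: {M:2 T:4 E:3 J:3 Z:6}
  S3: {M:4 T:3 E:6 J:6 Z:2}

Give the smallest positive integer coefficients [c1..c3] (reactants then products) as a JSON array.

Coefficients: [5, 6, 2]

M: 5·4 = 20 | 6·2+2·4 = 20
T: 5·6 = 30 | 6·4+2·3 = 30
E: 5·6 = 30 | 6·3+2·6 = 30
J: 5·6 = 30 | 6·3+2·6 = 30
Z: 5·8 = 40 | 6·6+2·2 = 40
gcd(5,6,2) = 1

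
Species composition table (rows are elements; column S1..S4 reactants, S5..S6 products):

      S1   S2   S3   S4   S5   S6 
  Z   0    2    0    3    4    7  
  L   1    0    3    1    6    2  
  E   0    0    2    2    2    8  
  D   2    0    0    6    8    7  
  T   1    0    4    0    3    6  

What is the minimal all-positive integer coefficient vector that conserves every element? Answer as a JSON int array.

Z: 1·0+4·2+5·0+6·3 = 26 | 3·4+2·7 = 26
L: 1·1+4·0+5·3+6·1 = 22 | 3·6+2·2 = 22
E: 1·0+4·0+5·2+6·2 = 22 | 3·2+2·8 = 22
D: 1·2+4·0+5·0+6·6 = 38 | 3·8+2·7 = 38
T: 1·1+4·0+5·4+6·0 = 21 | 3·3+2·6 = 21
gcd(1,4,5,6,3,2) = 1

Coefficients: [1, 4, 5, 6, 3, 2]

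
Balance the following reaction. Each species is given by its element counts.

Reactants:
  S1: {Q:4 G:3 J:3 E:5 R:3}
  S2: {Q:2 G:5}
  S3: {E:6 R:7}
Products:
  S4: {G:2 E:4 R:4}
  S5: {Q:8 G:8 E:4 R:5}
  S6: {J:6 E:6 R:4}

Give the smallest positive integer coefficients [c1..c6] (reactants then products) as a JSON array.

Coefficients: [2, 4, 4, 5, 2, 1]

Q: 2·4+4·2+4·0 = 16 | 5·0+2·8+1·0 = 16
G: 2·3+4·5+4·0 = 26 | 5·2+2·8+1·0 = 26
J: 2·3+4·0+4·0 = 6 | 5·0+2·0+1·6 = 6
E: 2·5+4·0+4·6 = 34 | 5·4+2·4+1·6 = 34
R: 2·3+4·0+4·7 = 34 | 5·4+2·5+1·4 = 34
gcd(2,4,4,5,2,1) = 1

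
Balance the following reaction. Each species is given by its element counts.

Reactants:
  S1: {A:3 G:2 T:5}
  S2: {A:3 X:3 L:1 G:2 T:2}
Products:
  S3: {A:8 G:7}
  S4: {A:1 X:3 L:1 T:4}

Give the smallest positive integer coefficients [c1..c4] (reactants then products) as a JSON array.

Coefficients: [2, 5, 2, 5]

A: 2·3+5·3 = 21 | 2·8+5·1 = 21
X: 2·0+5·3 = 15 | 2·0+5·3 = 15
L: 2·0+5·1 = 5 | 2·0+5·1 = 5
G: 2·2+5·2 = 14 | 2·7+5·0 = 14
T: 2·5+5·2 = 20 | 2·0+5·4 = 20
gcd(2,5,2,5) = 1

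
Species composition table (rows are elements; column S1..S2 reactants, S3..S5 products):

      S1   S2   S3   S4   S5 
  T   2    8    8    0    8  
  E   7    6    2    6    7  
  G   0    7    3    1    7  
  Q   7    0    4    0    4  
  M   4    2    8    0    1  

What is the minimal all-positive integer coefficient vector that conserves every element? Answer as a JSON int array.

T: 4·2+6·8 = 56 | 3·8+5·0+4·8 = 56
E: 4·7+6·6 = 64 | 3·2+5·6+4·7 = 64
G: 4·0+6·7 = 42 | 3·3+5·1+4·7 = 42
Q: 4·7+6·0 = 28 | 3·4+5·0+4·4 = 28
M: 4·4+6·2 = 28 | 3·8+5·0+4·1 = 28
gcd(4,6,3,5,4) = 1

Coefficients: [4, 6, 3, 5, 4]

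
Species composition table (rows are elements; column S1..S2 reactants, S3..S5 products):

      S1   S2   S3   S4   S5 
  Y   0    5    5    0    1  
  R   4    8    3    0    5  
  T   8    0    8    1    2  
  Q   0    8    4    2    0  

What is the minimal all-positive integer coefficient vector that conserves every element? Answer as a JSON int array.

Coefficients: [3, 2, 1, 6, 5]

Y: 3·0+2·5 = 10 | 1·5+6·0+5·1 = 10
R: 3·4+2·8 = 28 | 1·3+6·0+5·5 = 28
T: 3·8+2·0 = 24 | 1·8+6·1+5·2 = 24
Q: 3·0+2·8 = 16 | 1·4+6·2+5·0 = 16
gcd(3,2,1,6,5) = 1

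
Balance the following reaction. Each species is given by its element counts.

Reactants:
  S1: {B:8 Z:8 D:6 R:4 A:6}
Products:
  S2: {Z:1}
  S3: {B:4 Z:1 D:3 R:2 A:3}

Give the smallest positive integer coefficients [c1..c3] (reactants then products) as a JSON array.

B: 1·8 = 8 | 6·0+2·4 = 8
Z: 1·8 = 8 | 6·1+2·1 = 8
D: 1·6 = 6 | 6·0+2·3 = 6
R: 1·4 = 4 | 6·0+2·2 = 4
A: 1·6 = 6 | 6·0+2·3 = 6
gcd(1,6,2) = 1

Coefficients: [1, 6, 2]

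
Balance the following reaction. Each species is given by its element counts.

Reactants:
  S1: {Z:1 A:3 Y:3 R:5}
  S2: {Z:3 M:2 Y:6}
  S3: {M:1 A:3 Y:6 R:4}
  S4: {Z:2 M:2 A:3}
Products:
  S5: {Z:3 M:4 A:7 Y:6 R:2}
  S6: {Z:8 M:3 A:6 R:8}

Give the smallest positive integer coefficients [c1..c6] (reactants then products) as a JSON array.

Coefficients: [2, 1, 1, 6, 3, 1]

Z: 2·1+1·3+1·0+6·2 = 17 | 3·3+1·8 = 17
M: 2·0+1·2+1·1+6·2 = 15 | 3·4+1·3 = 15
A: 2·3+1·0+1·3+6·3 = 27 | 3·7+1·6 = 27
Y: 2·3+1·6+1·6+6·0 = 18 | 3·6+1·0 = 18
R: 2·5+1·0+1·4+6·0 = 14 | 3·2+1·8 = 14
gcd(2,1,1,6,3,1) = 1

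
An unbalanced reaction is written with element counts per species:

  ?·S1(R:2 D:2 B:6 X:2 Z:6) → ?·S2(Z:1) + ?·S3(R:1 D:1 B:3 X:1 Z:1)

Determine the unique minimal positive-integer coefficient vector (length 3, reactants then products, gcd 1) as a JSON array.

Coefficients: [1, 4, 2]

R: 1·2 = 2 | 4·0+2·1 = 2
D: 1·2 = 2 | 4·0+2·1 = 2
B: 1·6 = 6 | 4·0+2·3 = 6
X: 1·2 = 2 | 4·0+2·1 = 2
Z: 1·6 = 6 | 4·1+2·1 = 6
gcd(1,4,2) = 1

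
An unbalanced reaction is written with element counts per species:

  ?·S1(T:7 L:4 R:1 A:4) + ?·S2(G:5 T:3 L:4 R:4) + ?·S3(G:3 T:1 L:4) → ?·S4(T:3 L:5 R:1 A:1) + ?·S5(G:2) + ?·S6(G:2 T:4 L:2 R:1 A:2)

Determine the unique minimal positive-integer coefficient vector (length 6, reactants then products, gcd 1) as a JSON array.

G: 2·0+1·5+3·3 = 14 | 4·0+5·2+2·2 = 14
T: 2·7+1·3+3·1 = 20 | 4·3+5·0+2·4 = 20
L: 2·4+1·4+3·4 = 24 | 4·5+5·0+2·2 = 24
R: 2·1+1·4+3·0 = 6 | 4·1+5·0+2·1 = 6
A: 2·4+1·0+3·0 = 8 | 4·1+5·0+2·2 = 8
gcd(2,1,3,4,5,2) = 1

Coefficients: [2, 1, 3, 4, 5, 2]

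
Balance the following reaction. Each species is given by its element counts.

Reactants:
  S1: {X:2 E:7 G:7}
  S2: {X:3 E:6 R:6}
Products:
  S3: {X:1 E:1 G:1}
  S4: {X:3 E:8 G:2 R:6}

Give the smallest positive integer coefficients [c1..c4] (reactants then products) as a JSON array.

X: 2·2+5·3 = 19 | 4·1+5·3 = 19
E: 2·7+5·6 = 44 | 4·1+5·8 = 44
G: 2·7+5·0 = 14 | 4·1+5·2 = 14
R: 2·0+5·6 = 30 | 4·0+5·6 = 30
gcd(2,5,4,5) = 1

Coefficients: [2, 5, 4, 5]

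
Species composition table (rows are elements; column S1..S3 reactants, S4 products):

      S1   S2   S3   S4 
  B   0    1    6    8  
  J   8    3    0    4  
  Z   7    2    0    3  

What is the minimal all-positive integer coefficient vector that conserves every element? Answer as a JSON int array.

Coefficients: [1, 4, 6, 5]

B: 1·0+4·1+6·6 = 40 | 5·8 = 40
J: 1·8+4·3+6·0 = 20 | 5·4 = 20
Z: 1·7+4·2+6·0 = 15 | 5·3 = 15
gcd(1,4,6,5) = 1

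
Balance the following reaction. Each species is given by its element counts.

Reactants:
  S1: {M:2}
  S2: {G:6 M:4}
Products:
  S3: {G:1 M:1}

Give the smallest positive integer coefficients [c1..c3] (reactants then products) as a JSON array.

G: 1·0+1·6 = 6 | 6·1 = 6
M: 1·2+1·4 = 6 | 6·1 = 6
gcd(1,1,6) = 1

Coefficients: [1, 1, 6]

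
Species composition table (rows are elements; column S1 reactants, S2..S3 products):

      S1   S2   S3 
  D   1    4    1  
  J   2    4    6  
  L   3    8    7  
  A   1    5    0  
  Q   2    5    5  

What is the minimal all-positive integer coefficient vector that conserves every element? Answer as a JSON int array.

D: 5·1 = 5 | 1·4+1·1 = 5
J: 5·2 = 10 | 1·4+1·6 = 10
L: 5·3 = 15 | 1·8+1·7 = 15
A: 5·1 = 5 | 1·5+1·0 = 5
Q: 5·2 = 10 | 1·5+1·5 = 10
gcd(5,1,1) = 1

Coefficients: [5, 1, 1]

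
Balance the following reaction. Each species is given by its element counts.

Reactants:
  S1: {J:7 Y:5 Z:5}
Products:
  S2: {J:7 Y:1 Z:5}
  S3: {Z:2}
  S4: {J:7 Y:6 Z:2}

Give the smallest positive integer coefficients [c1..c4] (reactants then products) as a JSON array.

Coefficients: [5, 1, 6, 4]

J: 5·7 = 35 | 1·7+6·0+4·7 = 35
Y: 5·5 = 25 | 1·1+6·0+4·6 = 25
Z: 5·5 = 25 | 1·5+6·2+4·2 = 25
gcd(5,1,6,4) = 1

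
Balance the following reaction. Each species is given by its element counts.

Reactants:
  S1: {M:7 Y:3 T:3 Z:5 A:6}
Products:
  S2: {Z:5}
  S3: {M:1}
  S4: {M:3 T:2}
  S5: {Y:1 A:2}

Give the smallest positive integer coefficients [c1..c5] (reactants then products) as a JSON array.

Coefficients: [2, 2, 5, 3, 6]

M: 2·7 = 14 | 2·0+5·1+3·3+6·0 = 14
Y: 2·3 = 6 | 2·0+5·0+3·0+6·1 = 6
T: 2·3 = 6 | 2·0+5·0+3·2+6·0 = 6
Z: 2·5 = 10 | 2·5+5·0+3·0+6·0 = 10
A: 2·6 = 12 | 2·0+5·0+3·0+6·2 = 12
gcd(2,2,5,3,6) = 1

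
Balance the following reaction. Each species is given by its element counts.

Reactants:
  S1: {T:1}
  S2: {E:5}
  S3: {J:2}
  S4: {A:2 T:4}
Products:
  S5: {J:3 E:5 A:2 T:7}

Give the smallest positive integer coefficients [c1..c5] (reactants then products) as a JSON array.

Coefficients: [6, 2, 3, 2, 2]

J: 6·0+2·0+3·2+2·0 = 6 | 2·3 = 6
E: 6·0+2·5+3·0+2·0 = 10 | 2·5 = 10
A: 6·0+2·0+3·0+2·2 = 4 | 2·2 = 4
T: 6·1+2·0+3·0+2·4 = 14 | 2·7 = 14
gcd(6,2,3,2,2) = 1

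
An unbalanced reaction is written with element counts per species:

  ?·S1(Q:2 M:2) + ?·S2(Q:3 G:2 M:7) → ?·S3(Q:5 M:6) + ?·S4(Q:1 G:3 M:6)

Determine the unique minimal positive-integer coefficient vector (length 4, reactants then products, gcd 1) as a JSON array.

Q: 3·2+6·3 = 24 | 4·5+4·1 = 24
G: 3·0+6·2 = 12 | 4·0+4·3 = 12
M: 3·2+6·7 = 48 | 4·6+4·6 = 48
gcd(3,6,4,4) = 1

Coefficients: [3, 6, 4, 4]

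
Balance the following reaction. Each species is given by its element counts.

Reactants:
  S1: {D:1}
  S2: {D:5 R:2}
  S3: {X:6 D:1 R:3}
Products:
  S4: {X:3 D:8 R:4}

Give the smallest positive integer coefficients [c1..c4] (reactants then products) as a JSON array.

Coefficients: [5, 5, 2, 4]

X: 5·0+5·0+2·6 = 12 | 4·3 = 12
D: 5·1+5·5+2·1 = 32 | 4·8 = 32
R: 5·0+5·2+2·3 = 16 | 4·4 = 16
gcd(5,5,2,4) = 1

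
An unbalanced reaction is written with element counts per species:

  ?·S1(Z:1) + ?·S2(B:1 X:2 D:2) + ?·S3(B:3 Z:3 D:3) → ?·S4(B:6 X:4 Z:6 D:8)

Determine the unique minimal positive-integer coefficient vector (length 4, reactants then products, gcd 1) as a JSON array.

Coefficients: [6, 6, 4, 3]

B: 6·0+6·1+4·3 = 18 | 3·6 = 18
X: 6·0+6·2+4·0 = 12 | 3·4 = 12
Z: 6·1+6·0+4·3 = 18 | 3·6 = 18
D: 6·0+6·2+4·3 = 24 | 3·8 = 24
gcd(6,6,4,3) = 1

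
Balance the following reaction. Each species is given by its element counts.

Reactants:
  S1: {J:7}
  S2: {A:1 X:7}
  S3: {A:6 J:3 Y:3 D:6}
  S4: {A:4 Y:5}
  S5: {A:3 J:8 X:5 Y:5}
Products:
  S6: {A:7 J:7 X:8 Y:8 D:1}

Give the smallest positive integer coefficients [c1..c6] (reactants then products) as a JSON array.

A: 1·0+4·1+1·6+5·4+4·3 = 42 | 6·7 = 42
J: 1·7+4·0+1·3+5·0+4·8 = 42 | 6·7 = 42
X: 1·0+4·7+1·0+5·0+4·5 = 48 | 6·8 = 48
Y: 1·0+4·0+1·3+5·5+4·5 = 48 | 6·8 = 48
D: 1·0+4·0+1·6+5·0+4·0 = 6 | 6·1 = 6
gcd(1,4,1,5,4,6) = 1

Coefficients: [1, 4, 1, 5, 4, 6]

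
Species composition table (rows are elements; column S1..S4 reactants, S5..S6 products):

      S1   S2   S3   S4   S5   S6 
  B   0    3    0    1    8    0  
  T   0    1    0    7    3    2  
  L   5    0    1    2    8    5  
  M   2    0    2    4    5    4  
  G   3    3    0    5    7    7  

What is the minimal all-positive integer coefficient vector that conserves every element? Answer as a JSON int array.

B: 5·0+5·3+4·0+1·1 = 16 | 2·8+3·0 = 16
T: 5·0+5·1+4·0+1·7 = 12 | 2·3+3·2 = 12
L: 5·5+5·0+4·1+1·2 = 31 | 2·8+3·5 = 31
M: 5·2+5·0+4·2+1·4 = 22 | 2·5+3·4 = 22
G: 5·3+5·3+4·0+1·5 = 35 | 2·7+3·7 = 35
gcd(5,5,4,1,2,3) = 1

Coefficients: [5, 5, 4, 1, 2, 3]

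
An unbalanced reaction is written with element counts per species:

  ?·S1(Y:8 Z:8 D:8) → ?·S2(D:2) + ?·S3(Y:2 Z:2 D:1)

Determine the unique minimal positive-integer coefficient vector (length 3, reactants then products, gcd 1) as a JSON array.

Coefficients: [1, 2, 4]

Y: 1·8 = 8 | 2·0+4·2 = 8
Z: 1·8 = 8 | 2·0+4·2 = 8
D: 1·8 = 8 | 2·2+4·1 = 8
gcd(1,2,4) = 1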